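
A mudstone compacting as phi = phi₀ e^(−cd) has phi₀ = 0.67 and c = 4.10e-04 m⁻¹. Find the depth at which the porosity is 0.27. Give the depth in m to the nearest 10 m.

Working in km (1 km = 1000 m; c in km⁻¹ = c in m⁻¹ × 1000):
Invert Athy's law: d = ln(phi₀/phi) / c
d = ln(0.67/0.27) / 0.41 = ln(2.481) / 0.41 = 0.9089 / 0.41 = 2.217 km

2220 m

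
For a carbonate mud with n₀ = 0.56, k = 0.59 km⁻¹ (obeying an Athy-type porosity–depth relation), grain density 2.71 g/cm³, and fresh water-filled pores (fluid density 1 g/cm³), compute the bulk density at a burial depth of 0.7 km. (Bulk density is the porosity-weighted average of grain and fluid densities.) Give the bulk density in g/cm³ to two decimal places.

2.08 g/cm³

Porosity at depth: n = 0.56·exp(−0.59×0.7) = 0.56×0.6617 = 0.3705
Bulk density: ρ_b = (1−n)ρ_g + n·ρ_f = 0.6295×2.71 + 0.3705×1
       = 1.706 + 0.371 = 2.076 g/cm³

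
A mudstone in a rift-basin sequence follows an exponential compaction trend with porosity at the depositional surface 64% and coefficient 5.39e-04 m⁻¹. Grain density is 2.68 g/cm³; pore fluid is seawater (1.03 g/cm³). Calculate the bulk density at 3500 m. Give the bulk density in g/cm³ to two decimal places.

2.52 g/cm³

Working in km (1 km = 1000 m; β in km⁻¹ = β in m⁻¹ × 1000):
Porosity at depth: n = 0.64·exp(−0.539×3.5) = 0.64×0.1516 = 0.0970
Bulk density: ρ_b = (1−n)ρ_g + n·ρ_f = 0.9030×2.68 + 0.0970×1.03
       = 2.420 + 0.100 = 2.520 g/cm³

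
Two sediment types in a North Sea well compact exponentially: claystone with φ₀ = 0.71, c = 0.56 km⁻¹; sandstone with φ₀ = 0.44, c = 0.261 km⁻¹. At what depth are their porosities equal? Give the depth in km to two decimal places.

1.60 km

Set φ₀ₐ e^(−cₐZ) = φ₀ᵦ e^(−cᵦZ) ⇒ ln(φ₀ₐ/φ₀ᵦ) = (cₐ − cᵦ)·Z
Z = ln(0.71/0.44) / (0.56 − 0.261) = 0.4785 / 0.299 = 1.600 km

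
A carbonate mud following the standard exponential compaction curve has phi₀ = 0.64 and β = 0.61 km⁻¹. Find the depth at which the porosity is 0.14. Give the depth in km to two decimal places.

Invert Athy's law: d = ln(phi₀/phi) / β
d = ln(0.64/0.14) / 0.61 = ln(4.571) / 0.61 = 1.5198 / 0.61 = 2.492 km

2.49 km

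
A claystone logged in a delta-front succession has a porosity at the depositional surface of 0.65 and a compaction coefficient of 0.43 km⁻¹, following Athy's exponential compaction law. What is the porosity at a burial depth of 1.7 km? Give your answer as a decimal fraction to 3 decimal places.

n = n₀·exp(−k·d) = 0.65 × exp(−0.43 × 1.7) = 0.65 × exp(−0.731)
  = 0.65 × 0.4814 = 0.3129

0.313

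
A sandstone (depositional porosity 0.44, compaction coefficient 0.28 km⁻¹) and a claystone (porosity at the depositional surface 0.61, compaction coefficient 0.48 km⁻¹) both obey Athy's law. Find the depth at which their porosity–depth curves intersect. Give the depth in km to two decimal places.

Set n₀ₐ e^(−βₐd) = n₀ᵦ e^(−βᵦd) ⇒ ln(n₀ₐ/n₀ᵦ) = (βₐ − βᵦ)·d
d = ln(0.44/0.61) / (0.28 − 0.48) = -0.3267 / -0.2 = 1.633 km

1.63 km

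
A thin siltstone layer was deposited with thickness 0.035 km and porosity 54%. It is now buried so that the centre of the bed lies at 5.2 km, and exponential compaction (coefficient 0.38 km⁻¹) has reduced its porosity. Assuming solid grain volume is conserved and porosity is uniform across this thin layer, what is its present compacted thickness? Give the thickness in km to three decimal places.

Porosity at 5.2 km: phi = 0.54·exp(−0.38×5.2) = 0.0749
Solid-volume conservation: h(1−phi) = h₀(1−phi₀) ⇒ h = h₀·(1−phi₀)/(1−phi)
h = 0.035 × (1 − 0.54)/(1 − 0.0749) = 0.035 × 0.4972 = 0.0174 km

0.017 km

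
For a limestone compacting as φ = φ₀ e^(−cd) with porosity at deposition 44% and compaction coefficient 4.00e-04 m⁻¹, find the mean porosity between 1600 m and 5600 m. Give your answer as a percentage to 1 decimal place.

11.6%

Working in km (1 km = 1000 m; c in km⁻¹ = c in m⁻¹ × 1000):
⟨φ⟩ = (1/(d₂−d₁)) ∫ φ₀ e^(−cd) dd = φ₀·(e^(−c·d₁) − e^(−c·d₂)) / (c·(d₂−d₁))
e^(−0.4×1.6) = 0.5273; e^(−0.4×5.6) = 0.1065
⟨φ⟩ = 0.44 × (0.5273 − 0.1065) / (0.4 × 4) = 0.44 × 0.2630 = 0.1157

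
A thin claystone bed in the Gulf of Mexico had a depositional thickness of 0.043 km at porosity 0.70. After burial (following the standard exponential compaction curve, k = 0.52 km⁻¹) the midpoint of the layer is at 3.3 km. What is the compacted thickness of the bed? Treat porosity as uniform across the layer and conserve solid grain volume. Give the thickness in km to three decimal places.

Porosity at 3.3 km: n = 0.7·exp(−0.52×3.3) = 0.1258
Solid-volume conservation: h(1−n) = h₀(1−n₀) ⇒ h = h₀·(1−n₀)/(1−n)
h = 0.043 × (1 − 0.7)/(1 − 0.1258) = 0.043 × 0.3432 = 0.0148 km

0.015 km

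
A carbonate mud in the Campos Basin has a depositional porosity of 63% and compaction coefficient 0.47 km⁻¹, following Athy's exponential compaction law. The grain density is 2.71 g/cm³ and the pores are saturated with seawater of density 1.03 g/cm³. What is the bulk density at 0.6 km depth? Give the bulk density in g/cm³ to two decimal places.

1.91 g/cm³

Porosity at depth: phi = 0.63·exp(−0.47×0.6) = 0.63×0.7543 = 0.4752
Bulk density: ρ_b = (1−phi)ρ_g + phi·ρ_f = 0.5248×2.71 + 0.4752×1.03
       = 1.422 + 0.489 = 1.912 g/cm³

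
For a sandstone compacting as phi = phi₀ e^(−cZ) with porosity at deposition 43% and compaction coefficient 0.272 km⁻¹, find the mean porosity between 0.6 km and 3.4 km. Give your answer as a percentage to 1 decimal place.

⟨phi⟩ = (1/(Z₂−Z₁)) ∫ phi₀ e^(−cZ) dZ = phi₀·(e^(−c·Z₁) − e^(−c·Z₂)) / (c·(Z₂−Z₁))
e^(−0.272×0.6) = 0.8494; e^(−0.272×3.4) = 0.3966
⟨phi⟩ = 0.43 × (0.8494 − 0.3966) / (0.272 × 2.8) = 0.43 × 0.5946 = 0.2557

25.6%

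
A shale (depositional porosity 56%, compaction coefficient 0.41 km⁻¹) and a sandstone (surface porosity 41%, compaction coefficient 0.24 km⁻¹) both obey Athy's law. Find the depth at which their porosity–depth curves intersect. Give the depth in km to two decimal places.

Set φ₀ₐ e^(−βₐz) = φ₀ᵦ e^(−βᵦz) ⇒ ln(φ₀ₐ/φ₀ᵦ) = (βₐ − βᵦ)·z
z = ln(0.56/0.41) / (0.41 − 0.24) = 0.3118 / 0.17 = 1.834 km

1.83 km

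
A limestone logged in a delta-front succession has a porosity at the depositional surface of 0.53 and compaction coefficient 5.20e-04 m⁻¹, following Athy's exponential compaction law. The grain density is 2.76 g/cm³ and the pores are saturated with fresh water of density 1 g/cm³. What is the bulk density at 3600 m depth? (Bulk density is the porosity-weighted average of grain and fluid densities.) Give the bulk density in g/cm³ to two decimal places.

2.62 g/cm³

Working in km (1 km = 1000 m; k in km⁻¹ = k in m⁻¹ × 1000):
Porosity at depth: phi = 0.53·exp(−0.52×3.6) = 0.53×0.1538 = 0.0815
Bulk density: ρ_b = (1−phi)ρ_g + phi·ρ_f = 0.9185×2.76 + 0.0815×1
       = 2.535 + 0.082 = 2.617 g/cm³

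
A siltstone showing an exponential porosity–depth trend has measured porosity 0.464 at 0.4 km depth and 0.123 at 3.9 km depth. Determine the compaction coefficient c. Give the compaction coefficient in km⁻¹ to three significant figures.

Athy: phi(Z) = phi₀ e^(−cZ) ⇒ phi₁/phi₂ = e^{c(Z₂−Z₁)} ⇒ c = ln(phi₁/phi₂)/(Z₂−Z₁)
c = ln(0.464/0.123) / (3.9 − 0.4) = ln(3.772) / 3.5 = 1.3277 / 3.5 = 0.3793 km⁻¹

0.379 km⁻¹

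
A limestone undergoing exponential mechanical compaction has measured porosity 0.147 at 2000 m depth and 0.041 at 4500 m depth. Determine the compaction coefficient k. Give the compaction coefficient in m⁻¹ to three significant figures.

0.000511 m⁻¹

Working in km (1 km = 1000 m; k in km⁻¹ = k in m⁻¹ × 1000):
Athy: φ(d) = φ₀ e^(−kd) ⇒ φ₁/φ₂ = e^{k(d₂−d₁)} ⇒ k = ln(φ₁/φ₂)/(d₂−d₁)
k = ln(0.147/0.041) / (4.5 − 2) = ln(3.585) / 2.5 = 1.2769 / 2.5 = 0.5107 km⁻¹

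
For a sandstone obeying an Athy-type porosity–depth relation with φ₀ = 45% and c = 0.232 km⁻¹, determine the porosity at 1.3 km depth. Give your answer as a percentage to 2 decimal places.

φ = φ₀·exp(−c·z) = 0.45 × exp(−0.232 × 1.3) = 0.45 × exp(−0.3016)
  = 0.45 × 0.7396 = 0.3328

33.28%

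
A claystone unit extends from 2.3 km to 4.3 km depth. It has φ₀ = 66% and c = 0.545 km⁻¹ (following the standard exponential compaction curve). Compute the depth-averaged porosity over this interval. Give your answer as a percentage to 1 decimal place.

⟨φ⟩ = (1/(Z₂−Z₁)) ∫ φ₀ e^(−cZ) dZ = φ₀·(e^(−c·Z₁) − e^(−c·Z₂)) / (c·(Z₂−Z₁))
e^(−0.545×2.3) = 0.2855; e^(−0.545×4.3) = 0.0960
⟨φ⟩ = 0.66 × (0.2855 − 0.0960) / (0.545 × 2) = 0.66 × 0.1739 = 0.1148

11.5%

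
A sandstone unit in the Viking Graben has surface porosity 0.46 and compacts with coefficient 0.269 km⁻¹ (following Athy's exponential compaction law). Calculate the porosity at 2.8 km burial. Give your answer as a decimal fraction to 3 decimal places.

0.217

phi = phi₀·exp(−β·Z) = 0.46 × exp(−0.269 × 2.8) = 0.46 × exp(−0.7532)
  = 0.46 × 0.4709 = 0.2166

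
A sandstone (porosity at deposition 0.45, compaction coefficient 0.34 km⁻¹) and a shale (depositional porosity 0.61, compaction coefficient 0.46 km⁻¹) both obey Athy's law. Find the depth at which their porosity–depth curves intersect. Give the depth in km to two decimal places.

Set n₀ₐ e^(−βₐd) = n₀ᵦ e^(−βᵦd) ⇒ ln(n₀ₐ/n₀ᵦ) = (βₐ − βᵦ)·d
d = ln(0.45/0.61) / (0.34 − 0.46) = -0.3042 / -0.12 = 2.535 km

2.54 km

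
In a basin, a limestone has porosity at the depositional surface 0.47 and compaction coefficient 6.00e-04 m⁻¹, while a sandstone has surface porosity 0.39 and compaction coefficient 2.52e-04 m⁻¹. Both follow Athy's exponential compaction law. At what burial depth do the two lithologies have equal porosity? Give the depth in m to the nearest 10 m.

Working in km (1 km = 1000 m; β in km⁻¹ = β in m⁻¹ × 1000):
Set n₀ₐ e^(−βₐZ) = n₀ᵦ e^(−βᵦZ) ⇒ ln(n₀ₐ/n₀ᵦ) = (βₐ − βᵦ)·Z
Z = ln(0.47/0.39) / (0.6 − 0.252) = 0.1866 / 0.348 = 0.536 km

540 m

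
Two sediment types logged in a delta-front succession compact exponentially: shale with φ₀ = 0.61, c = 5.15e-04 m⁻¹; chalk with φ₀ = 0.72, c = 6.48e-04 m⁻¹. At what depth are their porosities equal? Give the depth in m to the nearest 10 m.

Working in km (1 km = 1000 m; c in km⁻¹ = c in m⁻¹ × 1000):
Set φ₀ₐ e^(−cₐz) = φ₀ᵦ e^(−cᵦz) ⇒ ln(φ₀ₐ/φ₀ᵦ) = (cₐ − cᵦ)·z
z = ln(0.61/0.72) / (0.515 − 0.648) = -0.1658 / -0.133 = 1.247 km

1250 m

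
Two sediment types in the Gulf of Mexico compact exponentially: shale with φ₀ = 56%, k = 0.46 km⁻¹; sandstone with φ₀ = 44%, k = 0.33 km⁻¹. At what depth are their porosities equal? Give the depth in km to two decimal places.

Set φ₀ₐ e^(−kₐZ) = φ₀ᵦ e^(−kᵦZ) ⇒ ln(φ₀ₐ/φ₀ᵦ) = (kₐ − kᵦ)·Z
Z = ln(0.56/0.44) / (0.46 − 0.33) = 0.2412 / 0.13 = 1.855 km

1.86 km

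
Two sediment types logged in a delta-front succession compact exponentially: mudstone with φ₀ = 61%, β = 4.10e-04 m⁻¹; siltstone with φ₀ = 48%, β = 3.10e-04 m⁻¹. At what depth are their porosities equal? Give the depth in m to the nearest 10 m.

Working in km (1 km = 1000 m; β in km⁻¹ = β in m⁻¹ × 1000):
Set φ₀ₐ e^(−βₐd) = φ₀ᵦ e^(−βᵦd) ⇒ ln(φ₀ₐ/φ₀ᵦ) = (βₐ − βᵦ)·d
d = ln(0.61/0.48) / (0.41 − 0.31) = 0.2397 / 0.1 = 2.397 km

2400 m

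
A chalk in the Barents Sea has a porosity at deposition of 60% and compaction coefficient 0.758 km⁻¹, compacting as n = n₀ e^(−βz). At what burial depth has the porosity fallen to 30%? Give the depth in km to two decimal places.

Invert Athy's law: z = ln(n₀/n) / β
z = ln(0.6/0.3) / 0.758 = ln(2) / 0.758 = 0.6931 / 0.758 = 0.914 km

0.91 km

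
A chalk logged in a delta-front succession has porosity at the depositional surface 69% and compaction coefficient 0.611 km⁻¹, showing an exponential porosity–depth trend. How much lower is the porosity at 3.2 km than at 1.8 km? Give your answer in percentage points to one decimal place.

n(1.8) = 0.69·e^(−0.611×1.8) = 0.2297
n(3.2) = 0.69·e^(−0.611×3.2) = 0.0977
Δn = 0.2297 − 0.0977 = 0.1321

13.2 percentage points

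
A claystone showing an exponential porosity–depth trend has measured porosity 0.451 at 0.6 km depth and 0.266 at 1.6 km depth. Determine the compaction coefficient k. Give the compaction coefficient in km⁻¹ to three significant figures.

0.528 km⁻¹

Athy: n(Z) = n₀ e^(−kZ) ⇒ n₁/n₂ = e^{k(Z₂−Z₁)} ⇒ k = ln(n₁/n₂)/(Z₂−Z₁)
k = ln(0.451/0.266) / (1.6 − 0.6) = ln(1.695) / 1 = 0.5280 / 1 = 0.528 km⁻¹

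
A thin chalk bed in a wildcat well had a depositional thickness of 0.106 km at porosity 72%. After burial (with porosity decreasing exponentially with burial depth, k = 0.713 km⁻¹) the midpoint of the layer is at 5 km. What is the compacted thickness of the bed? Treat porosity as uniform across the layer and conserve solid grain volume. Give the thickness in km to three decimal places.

0.030 km

Porosity at 5 km: n = 0.72·exp(−0.713×5) = 0.0204
Solid-volume conservation: h(1−n) = h₀(1−n₀) ⇒ h = h₀·(1−n₀)/(1−n)
h = 0.106 × (1 − 0.72)/(1 − 0.0204) = 0.106 × 0.2858 = 0.0303 km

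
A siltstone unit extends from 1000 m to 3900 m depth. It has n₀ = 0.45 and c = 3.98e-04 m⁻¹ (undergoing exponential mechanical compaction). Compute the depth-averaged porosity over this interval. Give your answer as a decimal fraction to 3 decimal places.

Working in km (1 km = 1000 m; c in km⁻¹ = c in m⁻¹ × 1000):
⟨n⟩ = (1/(z₂−z₁)) ∫ n₀ e^(−cz) dz = n₀·(e^(−c·z₁) − e^(−c·z₂)) / (c·(z₂−z₁))
e^(−0.398×1) = 0.6717; e^(−0.398×3.9) = 0.2118
⟨n⟩ = 0.45 × (0.6717 − 0.2118) / (0.398 × 2.9) = 0.45 × 0.3984 = 0.1793

0.179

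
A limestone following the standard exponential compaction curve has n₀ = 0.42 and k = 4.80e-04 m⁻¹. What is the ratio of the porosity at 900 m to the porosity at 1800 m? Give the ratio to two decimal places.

Working in km (1 km = 1000 m; k in km⁻¹ = k in m⁻¹ × 1000):
n(z₁)/n(z₂) = e^(−k·z₁)/e^(−k·z₂) = e^{k(z₂−z₁)}
= exp(0.48 × 0.9) = exp(0.432) = 1.5403

1.54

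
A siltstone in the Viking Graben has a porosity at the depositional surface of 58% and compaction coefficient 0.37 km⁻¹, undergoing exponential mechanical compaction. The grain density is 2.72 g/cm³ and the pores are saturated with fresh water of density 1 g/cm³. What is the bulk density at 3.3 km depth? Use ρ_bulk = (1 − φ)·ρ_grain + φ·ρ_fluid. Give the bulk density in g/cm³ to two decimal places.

Porosity at depth: phi = 0.58·exp(−0.37×3.3) = 0.58×0.2949 = 0.1711
Bulk density: ρ_b = (1−phi)ρ_g + phi·ρ_f = 0.8289×2.72 + 0.1711×1
       = 2.255 + 0.171 = 2.426 g/cm³

2.43 g/cm³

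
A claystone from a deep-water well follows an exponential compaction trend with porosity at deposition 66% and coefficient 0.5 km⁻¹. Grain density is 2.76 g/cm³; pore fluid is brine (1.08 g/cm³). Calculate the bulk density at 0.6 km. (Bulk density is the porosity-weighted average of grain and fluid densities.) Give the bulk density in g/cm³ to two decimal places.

Porosity at depth: phi = 0.66·exp(−0.5×0.6) = 0.66×0.7408 = 0.4889
Bulk density: ρ_b = (1−phi)ρ_g + phi·ρ_f = 0.5111×2.76 + 0.4889×1.08
       = 1.411 + 0.528 = 1.939 g/cm³

1.94 g/cm³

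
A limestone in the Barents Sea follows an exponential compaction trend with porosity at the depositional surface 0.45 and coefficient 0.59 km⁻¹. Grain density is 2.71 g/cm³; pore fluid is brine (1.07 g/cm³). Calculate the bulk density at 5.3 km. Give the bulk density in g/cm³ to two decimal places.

Porosity at depth: phi = 0.45·exp(−0.59×5.3) = 0.45×0.0438 = 0.0197
Bulk density: ρ_b = (1−phi)ρ_g + phi·ρ_f = 0.9803×2.71 + 0.0197×1.07
       = 2.657 + 0.021 = 2.678 g/cm³

2.68 g/cm³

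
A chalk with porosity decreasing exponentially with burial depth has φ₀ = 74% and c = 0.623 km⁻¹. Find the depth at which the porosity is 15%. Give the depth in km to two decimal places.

Invert Athy's law: d = ln(φ₀/φ) / c
d = ln(0.74/0.15) / 0.623 = ln(4.933) / 0.623 = 1.5960 / 0.623 = 2.562 km

2.56 km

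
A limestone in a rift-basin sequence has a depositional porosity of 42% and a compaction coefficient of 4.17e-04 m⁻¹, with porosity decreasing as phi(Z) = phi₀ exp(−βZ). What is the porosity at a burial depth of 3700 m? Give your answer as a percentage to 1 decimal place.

9.0%

Working in km (1 km = 1000 m; β in km⁻¹ = β in m⁻¹ × 1000):
phi = phi₀·exp(−β·Z) = 0.42 × exp(−0.417 × 3.7) = 0.42 × exp(−1.543)
  = 0.42 × 0.2138 = 0.0898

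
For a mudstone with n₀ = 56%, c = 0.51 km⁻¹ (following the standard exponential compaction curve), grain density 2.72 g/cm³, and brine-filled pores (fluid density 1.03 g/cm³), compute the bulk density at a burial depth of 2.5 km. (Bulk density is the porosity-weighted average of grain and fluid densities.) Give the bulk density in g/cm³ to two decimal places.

Porosity at depth: n = 0.56·exp(−0.51×2.5) = 0.56×0.2794 = 0.1565
Bulk density: ρ_b = (1−n)ρ_g + n·ρ_f = 0.8435×2.72 + 0.1565×1.03
       = 2.294 + 0.161 = 2.456 g/cm³

2.46 g/cm³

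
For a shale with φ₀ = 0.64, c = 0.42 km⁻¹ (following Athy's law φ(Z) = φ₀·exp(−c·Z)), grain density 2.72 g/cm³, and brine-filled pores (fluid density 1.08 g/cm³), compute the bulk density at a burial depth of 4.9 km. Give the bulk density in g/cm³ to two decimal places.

Porosity at depth: φ = 0.64·exp(−0.42×4.9) = 0.64×0.1277 = 0.0817
Bulk density: ρ_b = (1−φ)ρ_g + φ·ρ_f = 0.9183×2.72 + 0.0817×1.08
       = 2.498 + 0.088 = 2.586 g/cm³

2.59 g/cm³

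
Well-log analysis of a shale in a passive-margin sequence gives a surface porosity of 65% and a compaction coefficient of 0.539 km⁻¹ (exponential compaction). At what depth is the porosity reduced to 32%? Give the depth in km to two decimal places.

1.31 km

Invert Athy's law: Z = ln(n₀/n) / k
Z = ln(0.65/0.32) / 0.539 = ln(2.031) / 0.539 = 0.7087 / 0.539 = 1.315 km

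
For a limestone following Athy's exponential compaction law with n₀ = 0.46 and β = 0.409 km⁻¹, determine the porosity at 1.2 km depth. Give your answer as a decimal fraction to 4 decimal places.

0.2816

n = n₀·exp(−β·Z) = 0.46 × exp(−0.409 × 1.2) = 0.46 × exp(−0.4908)
  = 0.46 × 0.6121 = 0.2816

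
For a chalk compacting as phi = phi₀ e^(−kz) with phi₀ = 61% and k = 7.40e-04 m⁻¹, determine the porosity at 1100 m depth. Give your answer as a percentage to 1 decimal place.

27.0%

Working in km (1 km = 1000 m; k in km⁻¹ = k in m⁻¹ × 1000):
phi = phi₀·exp(−k·z) = 0.61 × exp(−0.74 × 1.1) = 0.61 × exp(−0.814)
  = 0.61 × 0.4431 = 0.2703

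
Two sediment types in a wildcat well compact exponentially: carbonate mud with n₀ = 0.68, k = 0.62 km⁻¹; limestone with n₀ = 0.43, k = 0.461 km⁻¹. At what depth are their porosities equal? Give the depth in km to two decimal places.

2.88 km

Set n₀ₐ e^(−kₐz) = n₀ᵦ e^(−kᵦz) ⇒ ln(n₀ₐ/n₀ᵦ) = (kₐ − kᵦ)·z
z = ln(0.68/0.43) / (0.62 − 0.461) = 0.4583 / 0.159 = 2.882 km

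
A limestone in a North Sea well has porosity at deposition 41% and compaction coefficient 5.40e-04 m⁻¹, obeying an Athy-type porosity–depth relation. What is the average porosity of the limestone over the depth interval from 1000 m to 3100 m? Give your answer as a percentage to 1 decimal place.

Working in km (1 km = 1000 m; c in km⁻¹ = c in m⁻¹ × 1000):
⟨phi⟩ = (1/(Z₂−Z₁)) ∫ phi₀ e^(−cZ) dZ = phi₀·(e^(−c·Z₁) − e^(−c·Z₂)) / (c·(Z₂−Z₁))
e^(−0.54×1) = 0.5827; e^(−0.54×3.1) = 0.1875
⟨phi⟩ = 0.41 × (0.5827 − 0.1875) / (0.54 × 2.1) = 0.41 × 0.3485 = 0.1429

14.3%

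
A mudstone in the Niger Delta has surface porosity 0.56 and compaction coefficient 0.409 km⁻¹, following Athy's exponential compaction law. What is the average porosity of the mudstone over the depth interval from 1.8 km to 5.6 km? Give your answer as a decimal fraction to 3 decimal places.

0.136

⟨n⟩ = (1/(Z₂−Z₁)) ∫ n₀ e^(−kZ) dZ = n₀·(e^(−k·Z₁) − e^(−k·Z₂)) / (k·(Z₂−Z₁))
e^(−0.409×1.8) = 0.4789; e^(−0.409×5.6) = 0.1012
⟨n⟩ = 0.56 × (0.4789 − 0.1012) / (0.409 × 3.8) = 0.56 × 0.2430 = 0.1361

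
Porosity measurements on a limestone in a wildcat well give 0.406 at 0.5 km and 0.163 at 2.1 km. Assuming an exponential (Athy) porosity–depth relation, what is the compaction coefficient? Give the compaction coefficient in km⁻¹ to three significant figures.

Athy: φ(Z) = φ₀ e^(−cZ) ⇒ φ₁/φ₂ = e^{c(Z₂−Z₁)} ⇒ c = ln(φ₁/φ₂)/(Z₂−Z₁)
c = ln(0.406/0.163) / (2.1 − 0.5) = ln(2.491) / 1.6 = 0.9126 / 1.6 = 0.5704 km⁻¹

0.570 km⁻¹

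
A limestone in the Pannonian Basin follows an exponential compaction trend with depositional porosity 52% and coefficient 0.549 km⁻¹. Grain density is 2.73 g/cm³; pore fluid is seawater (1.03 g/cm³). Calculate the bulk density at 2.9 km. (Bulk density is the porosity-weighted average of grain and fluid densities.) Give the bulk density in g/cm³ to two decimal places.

2.55 g/cm³

Porosity at depth: n = 0.52·exp(−0.549×2.9) = 0.52×0.2035 = 0.1058
Bulk density: ρ_b = (1−n)ρ_g + n·ρ_f = 0.8942×2.73 + 0.1058×1.03
       = 2.441 + 0.109 = 2.550 g/cm³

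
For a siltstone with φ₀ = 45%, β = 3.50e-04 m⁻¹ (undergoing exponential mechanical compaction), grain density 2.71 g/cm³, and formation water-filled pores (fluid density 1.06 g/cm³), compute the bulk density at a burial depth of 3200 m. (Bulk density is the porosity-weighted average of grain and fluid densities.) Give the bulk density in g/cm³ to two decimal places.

Working in km (1 km = 1000 m; β in km⁻¹ = β in m⁻¹ × 1000):
Porosity at depth: φ = 0.45·exp(−0.35×3.2) = 0.45×0.3263 = 0.1468
Bulk density: ρ_b = (1−φ)ρ_g + φ·ρ_f = 0.8532×2.71 + 0.1468×1.06
       = 2.312 + 0.156 = 2.468 g/cm³

2.47 g/cm³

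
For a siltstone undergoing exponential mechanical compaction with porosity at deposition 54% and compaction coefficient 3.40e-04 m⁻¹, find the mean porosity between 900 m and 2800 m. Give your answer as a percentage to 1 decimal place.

Working in km (1 km = 1000 m; k in km⁻¹ = k in m⁻¹ × 1000):
⟨n⟩ = (1/(d₂−d₁)) ∫ n₀ e^(−kd) dd = n₀·(e^(−k·d₁) − e^(−k·d₂)) / (k·(d₂−d₁))
e^(−0.34×0.9) = 0.7364; e^(−0.34×2.8) = 0.3860
⟨n⟩ = 0.54 × (0.7364 − 0.3860) / (0.34 × 1.9) = 0.54 × 0.5424 = 0.2929

29.3%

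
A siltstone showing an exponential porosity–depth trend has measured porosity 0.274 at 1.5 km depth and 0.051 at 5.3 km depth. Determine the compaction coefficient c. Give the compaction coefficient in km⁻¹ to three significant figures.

0.442 km⁻¹

Athy: n(Z) = n₀ e^(−cZ) ⇒ n₁/n₂ = e^{c(Z₂−Z₁)} ⇒ c = ln(n₁/n₂)/(Z₂−Z₁)
c = ln(0.274/0.051) / (5.3 − 1.5) = ln(5.373) / 3.8 = 1.6813 / 3.8 = 0.4424 km⁻¹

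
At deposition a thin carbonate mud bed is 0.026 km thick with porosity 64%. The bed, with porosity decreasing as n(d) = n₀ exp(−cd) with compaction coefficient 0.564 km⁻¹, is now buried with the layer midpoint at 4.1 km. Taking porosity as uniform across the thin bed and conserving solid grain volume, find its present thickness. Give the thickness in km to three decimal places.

0.010 km

Porosity at 4.1 km: n = 0.64·exp(−0.564×4.1) = 0.0634
Solid-volume conservation: h(1−n) = h₀(1−n₀) ⇒ h = h₀·(1−n₀)/(1−n)
h = 0.026 × (1 − 0.64)/(1 − 0.0634) = 0.026 × 0.3844 = 0.0100 km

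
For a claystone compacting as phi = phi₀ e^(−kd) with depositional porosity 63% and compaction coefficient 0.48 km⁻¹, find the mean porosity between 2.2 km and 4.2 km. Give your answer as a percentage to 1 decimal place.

14.1%

⟨phi⟩ = (1/(d₂−d₁)) ∫ phi₀ e^(−kd) dd = phi₀·(e^(−k·d₁) − e^(−k·d₂)) / (k·(d₂−d₁))
e^(−0.48×2.2) = 0.3478; e^(−0.48×4.2) = 0.1332
⟨phi⟩ = 0.63 × (0.3478 − 0.1332) / (0.48 × 2) = 0.63 × 0.2236 = 0.1409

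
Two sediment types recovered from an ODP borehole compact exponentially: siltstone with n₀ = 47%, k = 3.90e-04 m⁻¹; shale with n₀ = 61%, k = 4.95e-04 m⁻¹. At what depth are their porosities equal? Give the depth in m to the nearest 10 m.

2480 m

Working in km (1 km = 1000 m; k in km⁻¹ = k in m⁻¹ × 1000):
Set n₀ₐ e^(−kₐZ) = n₀ᵦ e^(−kᵦZ) ⇒ ln(n₀ₐ/n₀ᵦ) = (kₐ − kᵦ)·Z
Z = ln(0.47/0.61) / (0.39 − 0.495) = -0.2607 / -0.105 = 2.483 km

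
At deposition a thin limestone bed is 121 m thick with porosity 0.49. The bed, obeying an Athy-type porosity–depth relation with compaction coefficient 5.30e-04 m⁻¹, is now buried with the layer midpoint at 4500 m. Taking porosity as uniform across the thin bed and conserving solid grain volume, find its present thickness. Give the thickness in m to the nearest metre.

Working in km (1 km = 1000 m; c in km⁻¹ = c in m⁻¹ × 1000):
Porosity at 4.5 km: phi = 0.49·exp(−0.53×4.5) = 0.0451
Solid-volume conservation: h(1−phi) = h₀(1−phi₀) ⇒ h = h₀·(1−phi₀)/(1−phi)
h = 0.121 × (1 − 0.49)/(1 − 0.0451) = 0.121 × 0.5341 = 0.0646 km

65 m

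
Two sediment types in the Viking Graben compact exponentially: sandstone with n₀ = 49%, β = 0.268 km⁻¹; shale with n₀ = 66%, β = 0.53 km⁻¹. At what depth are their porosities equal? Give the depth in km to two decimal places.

Set n₀ₐ e^(−βₐd) = n₀ᵦ e^(−βᵦd) ⇒ ln(n₀ₐ/n₀ᵦ) = (βₐ − βᵦ)·d
d = ln(0.49/0.66) / (0.268 − 0.53) = -0.2978 / -0.262 = 1.137 km

1.14 km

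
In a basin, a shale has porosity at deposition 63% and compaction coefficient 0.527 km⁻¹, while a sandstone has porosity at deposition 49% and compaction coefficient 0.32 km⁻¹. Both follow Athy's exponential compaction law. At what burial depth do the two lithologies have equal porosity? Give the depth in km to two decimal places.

Set φ₀ₐ e^(−kₐd) = φ₀ᵦ e^(−kᵦd) ⇒ ln(φ₀ₐ/φ₀ᵦ) = (kₐ − kᵦ)·d
d = ln(0.63/0.49) / (0.527 − 0.32) = 0.2513 / 0.207 = 1.214 km

1.21 km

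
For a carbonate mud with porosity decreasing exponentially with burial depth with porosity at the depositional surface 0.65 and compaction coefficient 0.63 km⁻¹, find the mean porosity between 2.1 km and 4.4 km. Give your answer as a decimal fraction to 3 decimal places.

⟨n⟩ = (1/(Z₂−Z₁)) ∫ n₀ e^(−βZ) dZ = n₀·(e^(−β·Z₁) − e^(−β·Z₂)) / (β·(Z₂−Z₁))
e^(−0.63×2.1) = 0.2663; e^(−0.63×4.4) = 0.0625
⟨n⟩ = 0.65 × (0.2663 − 0.0625) / (0.63 × 2.3) = 0.65 × 0.1406 = 0.0914

0.091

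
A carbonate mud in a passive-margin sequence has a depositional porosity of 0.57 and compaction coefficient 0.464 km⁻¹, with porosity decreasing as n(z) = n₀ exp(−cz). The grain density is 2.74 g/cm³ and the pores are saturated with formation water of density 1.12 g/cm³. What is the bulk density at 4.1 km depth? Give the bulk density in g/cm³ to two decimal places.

2.60 g/cm³

Porosity at depth: n = 0.57·exp(−0.464×4.1) = 0.57×0.1492 = 0.0850
Bulk density: ρ_b = (1−n)ρ_g + n·ρ_f = 0.9150×2.74 + 0.0850×1.12
       = 2.507 + 0.095 = 2.602 g/cm³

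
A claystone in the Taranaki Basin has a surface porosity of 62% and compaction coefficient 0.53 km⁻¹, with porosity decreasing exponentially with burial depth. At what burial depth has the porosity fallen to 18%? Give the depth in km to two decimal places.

Invert Athy's law: d = ln(phi₀/phi) / k
d = ln(0.62/0.18) / 0.53 = ln(3.444) / 0.53 = 1.2368 / 0.53 = 2.334 km

2.33 km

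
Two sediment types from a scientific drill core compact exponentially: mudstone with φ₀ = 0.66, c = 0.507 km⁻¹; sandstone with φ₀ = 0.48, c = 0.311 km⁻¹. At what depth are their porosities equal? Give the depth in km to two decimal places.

1.62 km

Set φ₀ₐ e^(−cₐd) = φ₀ᵦ e^(−cᵦd) ⇒ ln(φ₀ₐ/φ₀ᵦ) = (cₐ − cᵦ)·d
d = ln(0.66/0.48) / (0.507 − 0.311) = 0.3185 / 0.196 = 1.625 km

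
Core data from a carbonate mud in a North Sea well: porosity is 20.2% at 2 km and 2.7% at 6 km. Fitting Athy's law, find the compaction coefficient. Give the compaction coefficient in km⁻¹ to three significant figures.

Athy: phi(Z) = phi₀ e^(−kZ) ⇒ phi₁/phi₂ = e^{k(Z₂−Z₁)} ⇒ k = ln(phi₁/phi₂)/(Z₂−Z₁)
k = ln(0.202/0.027) / (6 − 2) = ln(7.481) / 4 = 2.0124 / 4 = 0.5031 km⁻¹

0.503 km⁻¹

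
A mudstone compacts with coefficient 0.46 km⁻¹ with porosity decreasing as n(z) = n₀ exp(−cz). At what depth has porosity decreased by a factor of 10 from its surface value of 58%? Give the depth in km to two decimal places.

5.01 km

n/n₀ = 1/10 ⇒ exp(−c·z) = 1/10 ⇒ z = ln(10) / c
z = 2.3026 / 0.46 = 5.006 km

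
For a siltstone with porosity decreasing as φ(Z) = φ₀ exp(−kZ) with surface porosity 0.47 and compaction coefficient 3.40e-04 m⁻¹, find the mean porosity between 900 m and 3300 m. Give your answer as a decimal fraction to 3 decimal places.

Working in km (1 km = 1000 m; k in km⁻¹ = k in m⁻¹ × 1000):
⟨φ⟩ = (1/(Z₂−Z₁)) ∫ φ₀ e^(−kZ) dZ = φ₀·(e^(−k·Z₁) − e^(−k·Z₂)) / (k·(Z₂−Z₁))
e^(−0.34×0.9) = 0.7364; e^(−0.34×3.3) = 0.3256
⟨φ⟩ = 0.47 × (0.7364 − 0.3256) / (0.34 × 2.4) = 0.47 × 0.5034 = 0.2366

0.237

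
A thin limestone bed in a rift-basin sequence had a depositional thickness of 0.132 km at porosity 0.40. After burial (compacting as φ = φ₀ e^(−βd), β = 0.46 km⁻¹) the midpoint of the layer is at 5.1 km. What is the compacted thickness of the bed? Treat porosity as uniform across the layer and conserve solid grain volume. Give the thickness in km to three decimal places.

0.082 km

Porosity at 5.1 km: φ = 0.4·exp(−0.46×5.1) = 0.0383
Solid-volume conservation: h(1−φ) = h₀(1−φ₀) ⇒ h = h₀·(1−φ₀)/(1−φ)
h = 0.132 × (1 − 0.4)/(1 − 0.0383) = 0.132 × 0.6239 = 0.0824 km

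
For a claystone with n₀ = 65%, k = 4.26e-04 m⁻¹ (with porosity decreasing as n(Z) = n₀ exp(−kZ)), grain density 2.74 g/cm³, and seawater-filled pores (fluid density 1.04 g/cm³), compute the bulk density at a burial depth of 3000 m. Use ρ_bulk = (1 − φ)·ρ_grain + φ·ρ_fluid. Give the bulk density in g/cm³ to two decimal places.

2.43 g/cm³

Working in km (1 km = 1000 m; k in km⁻¹ = k in m⁻¹ × 1000):
Porosity at depth: n = 0.65·exp(−0.426×3) = 0.65×0.2786 = 0.1811
Bulk density: ρ_b = (1−n)ρ_g + n·ρ_f = 0.8189×2.74 + 0.1811×1.04
       = 2.244 + 0.188 = 2.432 g/cm³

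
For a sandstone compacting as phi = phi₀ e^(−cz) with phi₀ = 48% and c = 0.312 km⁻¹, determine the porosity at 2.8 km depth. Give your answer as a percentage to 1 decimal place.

20.0%

phi = phi₀·exp(−c·z) = 0.48 × exp(−0.312 × 2.8) = 0.48 × exp(−0.8736)
  = 0.48 × 0.4174 = 0.2004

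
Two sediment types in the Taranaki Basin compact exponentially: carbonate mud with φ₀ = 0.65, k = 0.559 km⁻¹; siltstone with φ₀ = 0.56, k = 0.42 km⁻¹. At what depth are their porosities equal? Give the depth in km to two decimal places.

Set φ₀ₐ e^(−kₐz) = φ₀ᵦ e^(−kᵦz) ⇒ ln(φ₀ₐ/φ₀ᵦ) = (kₐ − kᵦ)·z
z = ln(0.65/0.56) / (0.559 − 0.42) = 0.1490 / 0.139 = 1.072 km

1.07 km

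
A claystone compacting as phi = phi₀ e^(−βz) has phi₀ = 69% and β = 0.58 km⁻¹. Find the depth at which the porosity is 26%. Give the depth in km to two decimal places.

1.68 km

Invert Athy's law: z = ln(phi₀/phi) / β
z = ln(0.69/0.26) / 0.58 = ln(2.654) / 0.58 = 0.9760 / 0.58 = 1.683 km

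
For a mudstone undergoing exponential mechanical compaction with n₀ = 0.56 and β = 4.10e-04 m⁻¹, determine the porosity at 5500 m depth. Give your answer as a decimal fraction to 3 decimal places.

Working in km (1 km = 1000 m; β in km⁻¹ = β in m⁻¹ × 1000):
n = n₀·exp(−β·d) = 0.56 × exp(−0.41 × 5.5) = 0.56 × exp(−2.255)
  = 0.56 × 0.1049 = 0.0587

0.059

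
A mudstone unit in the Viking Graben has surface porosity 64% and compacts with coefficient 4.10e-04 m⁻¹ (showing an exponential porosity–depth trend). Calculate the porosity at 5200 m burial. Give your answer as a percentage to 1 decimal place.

7.6%

Working in km (1 km = 1000 m; c in km⁻¹ = c in m⁻¹ × 1000):
φ = φ₀·exp(−c·d) = 0.64 × exp(−0.41 × 5.2) = 0.64 × exp(−2.132)
  = 0.64 × 0.1186 = 0.0759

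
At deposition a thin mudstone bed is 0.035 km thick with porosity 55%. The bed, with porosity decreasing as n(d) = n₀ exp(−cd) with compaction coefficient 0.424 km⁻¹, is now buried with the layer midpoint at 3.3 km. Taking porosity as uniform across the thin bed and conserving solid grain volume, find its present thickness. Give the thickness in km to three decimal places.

0.018 km

Porosity at 3.3 km: n = 0.55·exp(−0.424×3.3) = 0.1357
Solid-volume conservation: h(1−n) = h₀(1−n₀) ⇒ h = h₀·(1−n₀)/(1−n)
h = 0.035 × (1 − 0.55)/(1 − 0.1357) = 0.035 × 0.5207 = 0.0182 km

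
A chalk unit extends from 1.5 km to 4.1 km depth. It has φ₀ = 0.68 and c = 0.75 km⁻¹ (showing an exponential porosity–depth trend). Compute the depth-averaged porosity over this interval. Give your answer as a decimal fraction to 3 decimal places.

0.097

⟨φ⟩ = (1/(z₂−z₁)) ∫ φ₀ e^(−cz) dz = φ₀·(e^(−c·z₁) − e^(−c·z₂)) / (c·(z₂−z₁))
e^(−0.75×1.5) = 0.3247; e^(−0.75×4.1) = 0.0462
⟨φ⟩ = 0.68 × (0.3247 − 0.0462) / (0.75 × 2.6) = 0.68 × 0.1428 = 0.0971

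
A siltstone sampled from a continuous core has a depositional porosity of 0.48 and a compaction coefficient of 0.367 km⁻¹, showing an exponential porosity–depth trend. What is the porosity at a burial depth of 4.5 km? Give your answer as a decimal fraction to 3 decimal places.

0.092

phi = phi₀·exp(−c·z) = 0.48 × exp(−0.367 × 4.5) = 0.48 × exp(−1.651)
  = 0.48 × 0.1918 = 0.0920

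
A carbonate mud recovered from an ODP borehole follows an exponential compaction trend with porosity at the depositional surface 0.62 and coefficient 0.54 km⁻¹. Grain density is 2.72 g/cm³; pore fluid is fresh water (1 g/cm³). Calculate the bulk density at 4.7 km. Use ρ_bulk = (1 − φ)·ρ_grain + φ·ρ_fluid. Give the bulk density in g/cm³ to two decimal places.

Porosity at depth: phi = 0.62·exp(−0.54×4.7) = 0.62×0.0790 = 0.0490
Bulk density: ρ_b = (1−phi)ρ_g + phi·ρ_f = 0.9510×2.72 + 0.0490×1
       = 2.587 + 0.049 = 2.636 g/cm³

2.64 g/cm³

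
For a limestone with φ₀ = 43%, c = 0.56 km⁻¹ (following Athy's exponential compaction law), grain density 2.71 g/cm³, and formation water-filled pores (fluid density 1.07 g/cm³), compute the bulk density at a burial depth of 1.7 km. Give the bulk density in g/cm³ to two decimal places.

Porosity at depth: φ = 0.43·exp(−0.56×1.7) = 0.43×0.3860 = 0.1660
Bulk density: ρ_b = (1−φ)ρ_g + φ·ρ_f = 0.8340×2.71 + 0.1660×1.07
       = 2.260 + 0.178 = 2.438 g/cm³

2.44 g/cm³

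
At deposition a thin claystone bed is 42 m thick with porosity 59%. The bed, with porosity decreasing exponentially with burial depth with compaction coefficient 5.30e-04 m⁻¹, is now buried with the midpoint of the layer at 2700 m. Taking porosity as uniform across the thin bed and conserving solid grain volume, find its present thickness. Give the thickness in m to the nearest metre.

Working in km (1 km = 1000 m; k in km⁻¹ = k in m⁻¹ × 1000):
Porosity at 2.7 km: n = 0.59·exp(−0.53×2.7) = 0.1411
Solid-volume conservation: h(1−n) = h₀(1−n₀) ⇒ h = h₀·(1−n₀)/(1−n)
h = 0.042 × (1 − 0.59)/(1 − 0.1411) = 0.042 × 0.4773 = 0.0200 km

20 m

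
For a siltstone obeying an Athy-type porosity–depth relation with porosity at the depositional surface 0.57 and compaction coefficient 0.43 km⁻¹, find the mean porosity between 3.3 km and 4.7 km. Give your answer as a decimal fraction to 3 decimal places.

0.104

⟨n⟩ = (1/(Z₂−Z₁)) ∫ n₀ e^(−cZ) dZ = n₀·(e^(−c·Z₁) − e^(−c·Z₂)) / (c·(Z₂−Z₁))
e^(−0.43×3.3) = 0.2420; e^(−0.43×4.7) = 0.1325
⟨n⟩ = 0.57 × (0.2420 − 0.1325) / (0.43 × 1.4) = 0.57 × 0.1818 = 0.1036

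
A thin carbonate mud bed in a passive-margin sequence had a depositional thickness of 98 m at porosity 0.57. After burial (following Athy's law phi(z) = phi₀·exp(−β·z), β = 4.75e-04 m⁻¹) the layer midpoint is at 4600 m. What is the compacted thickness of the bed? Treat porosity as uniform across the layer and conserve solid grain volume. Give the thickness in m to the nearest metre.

45 m

Working in km (1 km = 1000 m; β in km⁻¹ = β in m⁻¹ × 1000):
Porosity at 4.6 km: phi = 0.57·exp(−0.475×4.6) = 0.0641
Solid-volume conservation: h(1−phi) = h₀(1−phi₀) ⇒ h = h₀·(1−phi₀)/(1−phi)
h = 0.098 × (1 − 0.57)/(1 − 0.0641) = 0.098 × 0.4595 = 0.0450 km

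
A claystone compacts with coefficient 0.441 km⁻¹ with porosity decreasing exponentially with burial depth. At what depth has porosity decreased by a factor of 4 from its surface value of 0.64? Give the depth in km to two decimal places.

3.14 km

φ/φ₀ = 1/4 ⇒ exp(−β·d) = 1/4 ⇒ d = ln(4) / β
d = 1.3863 / 0.441 = 3.144 km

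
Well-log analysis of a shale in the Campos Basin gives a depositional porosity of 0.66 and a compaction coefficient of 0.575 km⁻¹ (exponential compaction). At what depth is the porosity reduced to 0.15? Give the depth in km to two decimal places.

Invert Athy's law: z = ln(phi₀/phi) / β
z = ln(0.66/0.15) / 0.575 = ln(4.4) / 0.575 = 1.4816 / 0.575 = 2.577 km

2.58 km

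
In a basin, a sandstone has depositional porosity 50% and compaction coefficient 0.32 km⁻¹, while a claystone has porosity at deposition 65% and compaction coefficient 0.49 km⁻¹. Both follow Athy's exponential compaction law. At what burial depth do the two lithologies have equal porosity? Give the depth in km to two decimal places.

Set φ₀ₐ e^(−kₐZ) = φ₀ᵦ e^(−kᵦZ) ⇒ ln(φ₀ₐ/φ₀ᵦ) = (kₐ − kᵦ)·Z
Z = ln(0.5/0.65) / (0.32 − 0.49) = -0.2624 / -0.17 = 1.543 km

1.54 km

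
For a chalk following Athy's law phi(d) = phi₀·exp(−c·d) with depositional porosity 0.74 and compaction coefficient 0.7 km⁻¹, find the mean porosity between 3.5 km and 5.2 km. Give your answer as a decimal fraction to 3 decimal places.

0.037

⟨phi⟩ = (1/(d₂−d₁)) ∫ phi₀ e^(−cd) dd = phi₀·(e^(−c·d₁) − e^(−c·d₂)) / (c·(d₂−d₁))
e^(−0.7×3.5) = 0.0863; e^(−0.7×5.2) = 0.0263
⟨phi⟩ = 0.74 × (0.0863 − 0.0263) / (0.7 × 1.7) = 0.74 × 0.0505 = 0.0373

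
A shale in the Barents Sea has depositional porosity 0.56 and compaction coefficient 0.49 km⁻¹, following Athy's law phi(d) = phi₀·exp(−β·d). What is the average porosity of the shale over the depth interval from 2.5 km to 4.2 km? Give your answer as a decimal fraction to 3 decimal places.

⟨phi⟩ = (1/(d₂−d₁)) ∫ phi₀ e^(−βd) dd = phi₀·(e^(−β·d₁) − e^(−β·d₂)) / (β·(d₂−d₁))
e^(−0.49×2.5) = 0.2938; e^(−0.49×4.2) = 0.1277
⟨phi⟩ = 0.56 × (0.2938 − 0.1277) / (0.49 × 1.7) = 0.56 × 0.1993 = 0.1116

0.112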